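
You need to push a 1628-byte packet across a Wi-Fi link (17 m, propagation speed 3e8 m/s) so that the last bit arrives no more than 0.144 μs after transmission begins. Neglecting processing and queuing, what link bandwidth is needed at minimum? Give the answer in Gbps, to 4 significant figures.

L = 13024 bits.
Propagation delay = 17 / 300000000 = 0.0566667 μs.
Transmission budget = 0.144 − 0.0566667 = 0.0873333 μs.
R ≥ L / t_tx = 13024 bits / 8.73333e-08 s = 149.1 Gbps.

149.1 Gbps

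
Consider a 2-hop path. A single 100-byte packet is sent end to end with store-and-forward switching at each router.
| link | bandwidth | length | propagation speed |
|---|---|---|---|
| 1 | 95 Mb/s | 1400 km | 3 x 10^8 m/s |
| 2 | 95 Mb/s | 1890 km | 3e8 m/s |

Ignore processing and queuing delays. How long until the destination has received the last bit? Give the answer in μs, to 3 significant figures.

11000 μs

L = 100 × 8 = 800 bits.
Transmission delay per hop = L/R = 800/95000000 = 8.42105 μs; 2 hops → 16.8421 μs.
Propagation delays (d/s per hop): 4666.67, 6300 μs; sum = 10966.7 μs.
End-to-end = 11000 μs.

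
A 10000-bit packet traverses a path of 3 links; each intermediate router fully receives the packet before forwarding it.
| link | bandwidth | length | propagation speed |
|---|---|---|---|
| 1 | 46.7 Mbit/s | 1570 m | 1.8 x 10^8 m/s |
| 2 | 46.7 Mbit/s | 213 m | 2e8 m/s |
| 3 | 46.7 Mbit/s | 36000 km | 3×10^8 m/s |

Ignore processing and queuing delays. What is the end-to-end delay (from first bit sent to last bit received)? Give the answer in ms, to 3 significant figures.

121 ms

Transmission delay per hop = L/R = 10000/46700000 = 0.214133 ms; 3 hops → 0.642398 ms.
Propagation delays (d/s per hop): 0.00872222, 0.001065, 120 ms; sum = 120.01 ms.
End-to-end = 121 ms.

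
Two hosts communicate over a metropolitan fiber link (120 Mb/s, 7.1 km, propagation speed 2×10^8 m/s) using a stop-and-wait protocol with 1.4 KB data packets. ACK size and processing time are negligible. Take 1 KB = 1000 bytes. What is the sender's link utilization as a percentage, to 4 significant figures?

t_tx = L/R = 11200/120000000 = 9.33333e-05 s.
t_prop = 7100/200000000 = 3.55e-05 s; RTT = 7.1e-05 s.
Cycle = t_tx + RTT = 0.000164333 s.
Utilization = t_tx / cycle = 9.33333e-05/0.000164333 = 56.80 %.

56.80 %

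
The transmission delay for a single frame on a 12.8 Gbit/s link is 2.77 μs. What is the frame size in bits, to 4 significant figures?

35460 bits

L = R × t_tx = 12800000000 b/s × 2.77e-06 s = 35456 bits.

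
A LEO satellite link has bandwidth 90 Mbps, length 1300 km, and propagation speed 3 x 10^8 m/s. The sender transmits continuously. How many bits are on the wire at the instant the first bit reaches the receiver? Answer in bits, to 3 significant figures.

Propagation delay = 1300000 / 300000000 = 0.00433333 s.
BDP = R × t_prop = 90000000 × 0.00433333 = 390000 bits.

390000 bits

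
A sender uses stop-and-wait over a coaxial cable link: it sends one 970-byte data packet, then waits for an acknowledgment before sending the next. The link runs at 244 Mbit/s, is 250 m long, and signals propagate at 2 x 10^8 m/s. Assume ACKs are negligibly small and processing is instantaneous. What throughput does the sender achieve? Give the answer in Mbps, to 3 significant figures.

t_tx = L/R = 7760/244000000 = 3.18033e-05 s.
t_prop = 250/200000000 = 1.25e-06 s; RTT = 2.5e-06 s.
Cycle = t_tx + RTT = 3.43033e-05 s.
Throughput = L / cycle = 7760 / 3.43033e-05 = 226 Mbps.

226 Mbps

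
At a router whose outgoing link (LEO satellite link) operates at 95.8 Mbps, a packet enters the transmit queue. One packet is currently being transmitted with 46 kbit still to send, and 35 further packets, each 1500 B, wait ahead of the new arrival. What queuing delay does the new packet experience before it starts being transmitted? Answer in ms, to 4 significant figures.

Each queued packet: L/R = 12000/95800000 = 0.125261 ms.
35 queued → 4.38413 ms.
Plus remaining 46000 bits of current packet: 0.480167 ms.
Queuing delay = 4.864 ms.

4.864 ms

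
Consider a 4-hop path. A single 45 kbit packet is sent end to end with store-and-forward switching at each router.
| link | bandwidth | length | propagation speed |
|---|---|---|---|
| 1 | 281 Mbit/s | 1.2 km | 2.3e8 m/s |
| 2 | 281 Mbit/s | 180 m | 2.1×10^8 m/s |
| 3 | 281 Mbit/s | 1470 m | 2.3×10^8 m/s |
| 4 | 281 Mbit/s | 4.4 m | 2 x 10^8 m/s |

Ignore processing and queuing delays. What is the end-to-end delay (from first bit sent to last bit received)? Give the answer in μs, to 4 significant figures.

653.1 μs

L = 45000 bits.
Transmission delay per hop = L/R = 45000/281000000 = 160.142 μs; 4 hops → 640.569 μs.
Propagation delays (d/s per hop): 5.21739, 0.857143, 6.3913, 0.022 μs; sum = 12.4878 μs.
End-to-end = 653.1 μs.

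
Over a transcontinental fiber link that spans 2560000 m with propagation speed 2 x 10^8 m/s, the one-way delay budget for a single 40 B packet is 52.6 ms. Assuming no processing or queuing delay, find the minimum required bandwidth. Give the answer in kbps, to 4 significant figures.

L = 320 bits.
Propagation delay = 2560000 / 200000000 = 12.8 ms.
Transmission budget = 52.6 − 12.8 = 39.8 ms.
R ≥ L / t_tx = 320 bits / 0.0398 s = 8.040 kbps.

8.040 kbps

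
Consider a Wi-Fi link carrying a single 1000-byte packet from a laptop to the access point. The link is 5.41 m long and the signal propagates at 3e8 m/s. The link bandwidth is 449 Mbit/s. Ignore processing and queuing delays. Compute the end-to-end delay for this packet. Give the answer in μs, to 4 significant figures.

L = 1000 × 8 = 8000 bits.
Transmission delay = L/R = 8000 / 449000000 = 17.8174 μs.
Propagation delay = d/s = 5.41 m / 300000000 m/s = 0.0180333 μs.
Total = 17.84 μs.

17.84 μs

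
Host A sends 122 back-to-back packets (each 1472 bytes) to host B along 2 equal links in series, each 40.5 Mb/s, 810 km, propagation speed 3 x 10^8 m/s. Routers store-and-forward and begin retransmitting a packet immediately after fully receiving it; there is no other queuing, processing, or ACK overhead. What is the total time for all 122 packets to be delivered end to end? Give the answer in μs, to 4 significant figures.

41160 μs

Per-hop transmission t_tx = L/R = 11776/40500000 = 290.765 μs.
Per-hop propagation t_prop = 810000/300000000 = 2700 μs.
Pipeline fill: first packet needs 2·t_tx to clear all hops; remaining 121 packets each add one t_tx.
Total = (2+122-1)·t_tx + 2·t_prop = 123·290.765 + 2·2700 = 41160 μs.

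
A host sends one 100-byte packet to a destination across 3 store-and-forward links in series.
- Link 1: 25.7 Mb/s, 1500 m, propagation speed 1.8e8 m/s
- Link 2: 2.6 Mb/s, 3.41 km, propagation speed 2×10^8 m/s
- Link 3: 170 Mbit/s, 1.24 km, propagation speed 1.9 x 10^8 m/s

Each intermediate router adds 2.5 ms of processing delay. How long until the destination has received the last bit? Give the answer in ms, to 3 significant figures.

L = 100 × 8 = 800 bits.
Transmission delays (L/R per hop): 0.0311284, 0.307692, 0.00470588 ms; sum = 0.343527 ms.
Propagation delays (d/s per hop): 0.00833333, 0.01705, 0.00652632 ms; sum = 0.0319096 ms.
Processing at 2 router(s): 2 × 2.5 ms = 5 ms.
End-to-end = 5.38 ms.

5.38 ms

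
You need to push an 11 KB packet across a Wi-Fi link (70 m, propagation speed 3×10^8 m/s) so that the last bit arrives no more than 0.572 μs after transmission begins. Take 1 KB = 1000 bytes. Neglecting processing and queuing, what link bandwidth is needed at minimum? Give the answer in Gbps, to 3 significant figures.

L = 88000 bits.
Propagation delay = 70 / 300000000 = 0.233333 μs.
Transmission budget = 0.572 − 0.233333 = 0.338667 μs.
R ≥ L / t_tx = 88000 bits / 3.38667e-07 s = 260 Gbps.

260 Gbps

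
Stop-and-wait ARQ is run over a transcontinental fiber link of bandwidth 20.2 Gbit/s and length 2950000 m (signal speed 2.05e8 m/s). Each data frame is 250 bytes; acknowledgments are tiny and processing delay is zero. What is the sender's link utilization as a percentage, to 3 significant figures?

0.000344 %

t_tx = L/R = 2000/20200000000 = 9.90099e-08 s.
t_prop = 2950000/2.05e+08 = 0.0143902 s; RTT = 0.0287805 s.
Cycle = t_tx + RTT = 0.0287806 s.
Utilization = t_tx / cycle = 9.90099e-08/0.0287806 = 0.000344 %.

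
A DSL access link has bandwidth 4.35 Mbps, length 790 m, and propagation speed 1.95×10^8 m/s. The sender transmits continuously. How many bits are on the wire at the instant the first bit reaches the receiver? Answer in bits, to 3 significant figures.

Propagation delay = 790 / 195000000 = 4.05128e-06 s.
BDP = R × t_prop = 4350000 × 4.05128e-06 = 17.6231 bits.

17.6 bits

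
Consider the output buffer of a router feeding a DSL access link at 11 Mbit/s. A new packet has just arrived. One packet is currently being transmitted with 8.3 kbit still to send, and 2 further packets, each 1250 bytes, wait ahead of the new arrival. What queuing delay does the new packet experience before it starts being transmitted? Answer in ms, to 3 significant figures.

2.57 ms

Each queued packet: L/R = 10000/11000000 = 0.909091 ms.
2 queued → 1.81818 ms.
Plus remaining 8300 bits of current packet: 0.754545 ms.
Queuing delay = 2.57 ms.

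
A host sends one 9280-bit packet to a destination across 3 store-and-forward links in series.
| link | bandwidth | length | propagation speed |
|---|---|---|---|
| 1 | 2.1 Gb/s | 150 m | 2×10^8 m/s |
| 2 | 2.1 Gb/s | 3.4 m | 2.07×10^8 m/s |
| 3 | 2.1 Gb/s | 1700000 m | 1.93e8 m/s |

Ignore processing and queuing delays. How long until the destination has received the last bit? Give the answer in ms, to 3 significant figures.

Transmission delay per hop = L/R = 9280/2100000000 = 0.00441905 ms; 3 hops → 0.0132571 ms.
Propagation delays (d/s per hop): 0.00075, 1.64251e-05, 8.80829 ms; sum = 8.80906 ms.
End-to-end = 8.82 ms.

8.82 ms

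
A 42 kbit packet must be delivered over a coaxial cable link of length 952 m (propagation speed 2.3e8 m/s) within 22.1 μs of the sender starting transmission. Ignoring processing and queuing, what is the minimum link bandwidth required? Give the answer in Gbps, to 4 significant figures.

2.338 Gbps

Propagation delay = 952 / 2.3e+08 = 4.13913 μs.
Transmission budget = 22.1 − 4.13913 = 17.9609 μs.
R ≥ L / t_tx = 42000 bits / 1.79609e-05 s = 2.338 Gbps.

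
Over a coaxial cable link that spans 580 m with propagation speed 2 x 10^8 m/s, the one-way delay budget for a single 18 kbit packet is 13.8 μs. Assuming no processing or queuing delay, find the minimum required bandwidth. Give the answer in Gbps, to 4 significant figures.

Propagation delay = 580 / 200000000 = 2.9 μs.
Transmission budget = 13.8 − 2.9 = 10.9 μs.
R ≥ L / t_tx = 18000 bits / 1.09e-05 s = 1.651 Gbps.

1.651 Gbps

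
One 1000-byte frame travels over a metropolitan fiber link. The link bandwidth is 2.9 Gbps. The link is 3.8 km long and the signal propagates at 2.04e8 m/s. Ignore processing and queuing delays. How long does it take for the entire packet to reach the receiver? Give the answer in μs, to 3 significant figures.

21.4 μs

L = 1000 × 8 = 8000 bits.
Transmission delay = L/R = 8000 / 2900000000 = 2.75862 μs.
Propagation delay = d/s = 3800 m / 204000000 m/s = 18.6275 μs.
Total = 21.4 μs.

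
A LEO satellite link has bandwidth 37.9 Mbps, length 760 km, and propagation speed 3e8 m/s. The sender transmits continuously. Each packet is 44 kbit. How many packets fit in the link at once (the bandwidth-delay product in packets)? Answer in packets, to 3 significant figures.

Propagation delay = 760000 / 300000000 = 0.00253333 s.
BDP = R × t_prop = 37900000 × 0.00253333 = 96013.3 bits.
In packets of 44000 bits: 2.18 packets.

2.18 packets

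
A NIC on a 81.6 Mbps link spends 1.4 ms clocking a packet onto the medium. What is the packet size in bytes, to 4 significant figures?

L = R × t_tx = 81600000 b/s × 0.0014 s = 114240 bits.
In bytes: 114240 / 8 = 14280 bytes.

14280 bytes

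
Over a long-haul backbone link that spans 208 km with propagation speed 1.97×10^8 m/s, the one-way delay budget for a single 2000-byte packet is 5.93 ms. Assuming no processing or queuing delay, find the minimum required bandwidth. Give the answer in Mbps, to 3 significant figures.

L = 16000 bits.
Propagation delay = 208000 / 197000000 = 1.05584 ms.
Transmission budget = 5.93 − 1.05584 = 4.87416 ms.
R ≥ L / t_tx = 16000 bits / 0.00487416 s = 3.28 Mbps.

3.28 Mbps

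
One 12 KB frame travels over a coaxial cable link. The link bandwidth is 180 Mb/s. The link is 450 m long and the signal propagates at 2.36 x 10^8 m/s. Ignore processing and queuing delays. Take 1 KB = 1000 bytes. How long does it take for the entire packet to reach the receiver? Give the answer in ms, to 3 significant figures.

L = 96000 bits.
Transmission delay = L/R = 96000 / 180000000 = 0.533333 ms.
Propagation delay = d/s = 450 m / 236000000 m/s = 0.00190678 ms.
Total = 0.535 ms.

0.535 ms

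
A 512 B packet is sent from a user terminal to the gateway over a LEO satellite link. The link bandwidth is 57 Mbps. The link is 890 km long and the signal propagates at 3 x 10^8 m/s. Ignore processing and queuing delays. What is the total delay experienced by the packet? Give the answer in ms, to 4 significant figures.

3.039 ms

L = 512 × 8 = 4096 bits.
Transmission delay = L/R = 4096 / 57000000 = 0.0718596 ms.
Propagation delay = d/s = 890000 m / 300000000 m/s = 2.96667 ms.
Total = 3.039 ms.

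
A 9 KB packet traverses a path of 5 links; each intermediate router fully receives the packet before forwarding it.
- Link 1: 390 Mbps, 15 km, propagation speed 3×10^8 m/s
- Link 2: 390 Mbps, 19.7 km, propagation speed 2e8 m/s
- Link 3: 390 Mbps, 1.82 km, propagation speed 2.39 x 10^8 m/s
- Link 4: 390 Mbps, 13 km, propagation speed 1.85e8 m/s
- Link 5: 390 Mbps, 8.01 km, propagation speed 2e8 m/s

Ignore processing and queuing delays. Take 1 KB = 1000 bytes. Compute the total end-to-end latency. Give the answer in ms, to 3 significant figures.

L = 72000 bits.
Transmission delay per hop = L/R = 72000/390000000 = 0.184615 ms; 5 hops → 0.923077 ms.
Propagation delays (d/s per hop): 0.05, 0.0985, 0.00761506, 0.0702703, 0.04005 ms; sum = 0.266435 ms.
End-to-end = 1.19 ms.

1.19 ms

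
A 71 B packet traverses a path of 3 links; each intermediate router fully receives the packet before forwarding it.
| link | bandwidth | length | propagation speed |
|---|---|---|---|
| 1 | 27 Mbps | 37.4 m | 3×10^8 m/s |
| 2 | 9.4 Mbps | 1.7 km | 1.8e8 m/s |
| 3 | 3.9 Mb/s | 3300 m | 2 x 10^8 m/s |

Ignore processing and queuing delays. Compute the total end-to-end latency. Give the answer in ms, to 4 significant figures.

0.2532 ms

L = 71 × 8 = 568 bits.
Transmission delays (L/R per hop): 0.021037, 0.0604255, 0.145641 ms; sum = 0.227104 ms.
Propagation delays (d/s per hop): 0.000124667, 0.00944444, 0.0165 ms; sum = 0.0260691 ms.
End-to-end = 0.2532 ms.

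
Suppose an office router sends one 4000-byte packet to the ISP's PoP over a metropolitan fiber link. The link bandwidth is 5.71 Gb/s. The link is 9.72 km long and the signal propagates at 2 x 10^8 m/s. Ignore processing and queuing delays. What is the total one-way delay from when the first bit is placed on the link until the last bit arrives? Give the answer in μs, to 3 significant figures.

L = 4000 × 8 = 32000 bits.
Transmission delay = L/R = 32000 / 5710000000 = 5.6042 μs.
Propagation delay = d/s = 9720 m / 200000000 m/s = 48.6 μs.
Total = 54.2 μs.

54.2 μs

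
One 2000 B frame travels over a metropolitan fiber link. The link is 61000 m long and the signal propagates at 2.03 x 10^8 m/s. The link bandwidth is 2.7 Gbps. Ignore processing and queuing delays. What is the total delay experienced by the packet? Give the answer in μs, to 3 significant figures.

306 μs

L = 2000 × 8 = 16000 bits.
Transmission delay = L/R = 16000 / 2700000000 = 5.92593 μs.
Propagation delay = d/s = 61000 m / 2.03e+08 m/s = 300.493 μs.
Total = 306 μs.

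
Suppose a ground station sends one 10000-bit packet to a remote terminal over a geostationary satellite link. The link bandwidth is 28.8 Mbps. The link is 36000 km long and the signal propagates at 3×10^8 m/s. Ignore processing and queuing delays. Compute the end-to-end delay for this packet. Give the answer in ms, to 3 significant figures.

120 ms

Transmission delay = L/R = 10000 / 28800000 = 0.347222 ms.
Propagation delay = d/s = 36000000 m / 300000000 m/s = 120 ms.
Total = 120 ms.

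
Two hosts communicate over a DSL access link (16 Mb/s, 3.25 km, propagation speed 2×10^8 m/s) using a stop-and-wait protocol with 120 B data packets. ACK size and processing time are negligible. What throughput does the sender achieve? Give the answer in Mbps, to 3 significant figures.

t_tx = L/R = 960/16000000 = 6e-05 s.
t_prop = 3250/200000000 = 1.625e-05 s; RTT = 3.25e-05 s.
Cycle = t_tx + RTT = 9.25e-05 s.
Throughput = L / cycle = 960 / 9.25e-05 = 10.4 Mbps.

10.4 Mbps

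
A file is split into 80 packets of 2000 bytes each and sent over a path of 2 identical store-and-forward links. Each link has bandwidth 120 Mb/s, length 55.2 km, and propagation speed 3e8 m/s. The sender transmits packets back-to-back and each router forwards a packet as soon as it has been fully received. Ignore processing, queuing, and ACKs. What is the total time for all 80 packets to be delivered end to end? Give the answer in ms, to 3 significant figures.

11.2 ms

Per-hop transmission t_tx = L/R = 16000/120000000 = 0.133333 ms.
Per-hop propagation t_prop = 55200/300000000 = 0.184 ms.
Pipeline fill: first packet needs 2·t_tx to clear all hops; remaining 79 packets each add one t_tx.
Total = (2+80-1)·t_tx + 2·t_prop = 81·0.133333 + 2·0.184 = 11.2 ms.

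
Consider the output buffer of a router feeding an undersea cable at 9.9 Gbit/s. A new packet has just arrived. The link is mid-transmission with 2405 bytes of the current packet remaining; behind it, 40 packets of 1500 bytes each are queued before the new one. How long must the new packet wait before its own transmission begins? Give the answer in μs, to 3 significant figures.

50.4 μs

Each queued packet: L/R = 12000/9900000000 = 1.21212 μs.
40 queued → 48.4848 μs.
Plus remaining 19240 bits of current packet: 1.94343 μs.
Queuing delay = 50.4 μs.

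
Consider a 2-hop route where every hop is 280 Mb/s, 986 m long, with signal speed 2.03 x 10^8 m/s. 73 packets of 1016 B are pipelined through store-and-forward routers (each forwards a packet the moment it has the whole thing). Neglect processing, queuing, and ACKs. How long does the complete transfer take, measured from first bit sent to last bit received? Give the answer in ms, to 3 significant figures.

Per-hop transmission t_tx = L/R = 8128/280000000 = 0.0290286 ms.
Per-hop propagation t_prop = 986/2.03e+08 = 0.00485714 ms.
Pipeline fill: first packet needs 2·t_tx to clear all hops; remaining 72 packets each add one t_tx.
Total = (2+73-1)·t_tx + 2·t_prop = 74·0.0290286 + 2·0.00485714 = 2.16 ms.

2.16 ms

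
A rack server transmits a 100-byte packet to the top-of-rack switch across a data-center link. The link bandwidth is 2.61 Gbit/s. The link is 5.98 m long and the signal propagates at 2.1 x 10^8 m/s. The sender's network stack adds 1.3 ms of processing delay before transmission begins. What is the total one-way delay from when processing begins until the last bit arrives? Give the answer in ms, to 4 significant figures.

1.300 ms

L = 100 × 8 = 800 bits.
Transmission delay = L/R = 800 / 2610000000 = 0.000306513 ms.
Propagation delay = d/s = 5.98 m / 210000000 m/s = 2.84762e-05 ms.
Plus processing delay 1.3 ms = 1.3 ms.
Total = 1.300 ms.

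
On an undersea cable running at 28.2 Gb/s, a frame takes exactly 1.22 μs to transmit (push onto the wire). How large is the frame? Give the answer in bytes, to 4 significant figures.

4301 bytes

L = R × t_tx = 28200000000 b/s × 1.22e-06 s = 34404 bits.
In bytes: 34404 / 8 = 4301 bytes.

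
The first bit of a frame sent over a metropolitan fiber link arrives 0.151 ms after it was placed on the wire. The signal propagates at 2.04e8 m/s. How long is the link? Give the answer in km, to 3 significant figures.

d = s × t_prop = 204000000 × 0.000151 = 30.8 km.

30.8 km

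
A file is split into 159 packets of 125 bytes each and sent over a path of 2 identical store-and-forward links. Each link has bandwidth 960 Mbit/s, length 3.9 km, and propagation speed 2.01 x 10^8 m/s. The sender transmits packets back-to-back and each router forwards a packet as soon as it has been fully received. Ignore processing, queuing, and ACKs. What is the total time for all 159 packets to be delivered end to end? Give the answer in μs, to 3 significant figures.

Per-hop transmission t_tx = L/R = 1000/960000000 = 1.04167 μs.
Per-hop propagation t_prop = 3900/2.01e+08 = 19.403 μs.
Pipeline fill: first packet needs 2·t_tx to clear all hops; remaining 158 packets each add one t_tx.
Total = (2+159-1)·t_tx + 2·t_prop = 160·1.04167 + 2·19.403 = 205 μs.

205 μs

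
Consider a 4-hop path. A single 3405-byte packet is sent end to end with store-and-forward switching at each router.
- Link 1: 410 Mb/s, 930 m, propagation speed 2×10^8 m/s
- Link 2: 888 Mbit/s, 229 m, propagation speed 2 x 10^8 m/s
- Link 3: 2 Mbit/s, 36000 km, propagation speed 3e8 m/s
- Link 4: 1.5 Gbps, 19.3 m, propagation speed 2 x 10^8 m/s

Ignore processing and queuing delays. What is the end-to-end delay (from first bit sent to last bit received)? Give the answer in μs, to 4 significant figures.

L = 3405 × 8 = 27240 bits.
Transmission delays (L/R per hop): 66.439, 30.6757, 13620, 18.16 μs; sum = 13735.3 μs.
Propagation delays (d/s per hop): 4.65, 1.145, 120000, 0.0965 μs; sum = 120006 μs.
End-to-end = 133700 μs.

133700 μs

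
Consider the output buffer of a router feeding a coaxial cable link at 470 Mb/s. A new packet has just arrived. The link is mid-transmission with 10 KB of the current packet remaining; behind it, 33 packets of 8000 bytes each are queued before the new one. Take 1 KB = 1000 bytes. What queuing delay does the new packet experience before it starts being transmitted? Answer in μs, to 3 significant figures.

Each queued packet: L/R = 64000/470000000 = 136.17 μs.
33 queued → 4493.62 μs.
Plus remaining 80000 bits of current packet: 170.213 μs.
Queuing delay = 4660 μs.

4660 μs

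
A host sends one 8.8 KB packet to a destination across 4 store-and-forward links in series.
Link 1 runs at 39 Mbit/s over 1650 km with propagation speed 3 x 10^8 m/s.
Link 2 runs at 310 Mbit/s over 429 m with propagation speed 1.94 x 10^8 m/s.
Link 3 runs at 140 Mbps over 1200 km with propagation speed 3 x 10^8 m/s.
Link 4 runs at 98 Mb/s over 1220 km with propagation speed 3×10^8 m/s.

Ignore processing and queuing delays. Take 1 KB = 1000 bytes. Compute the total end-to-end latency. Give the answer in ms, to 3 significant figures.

16.8 ms

L = 70400 bits.
Transmission delays (L/R per hop): 1.80513, 0.227097, 0.502857, 0.718367 ms; sum = 3.25345 ms.
Propagation delays (d/s per hop): 5.5, 0.00221134, 4, 4.06667 ms; sum = 13.5689 ms.
End-to-end = 16.8 ms.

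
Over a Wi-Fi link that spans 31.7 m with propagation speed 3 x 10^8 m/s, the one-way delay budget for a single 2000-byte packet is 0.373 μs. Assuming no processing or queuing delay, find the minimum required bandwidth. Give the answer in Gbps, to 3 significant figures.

L = 16000 bits.
Propagation delay = 31.7 / 300000000 = 0.105667 μs.
Transmission budget = 0.373 − 0.105667 = 0.267333 μs.
R ≥ L / t_tx = 16000 bits / 2.67333e-07 s = 59.9 Gbps.

59.9 Gbps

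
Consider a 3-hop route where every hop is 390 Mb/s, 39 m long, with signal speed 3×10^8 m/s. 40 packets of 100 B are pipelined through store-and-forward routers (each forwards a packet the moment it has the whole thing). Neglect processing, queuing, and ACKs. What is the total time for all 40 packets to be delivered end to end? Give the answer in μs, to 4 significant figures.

86.54 μs

Per-hop transmission t_tx = L/R = 800/390000000 = 2.05128 μs.
Per-hop propagation t_prop = 39/300000000 = 0.13 μs.
Pipeline fill: first packet needs 3·t_tx to clear all hops; remaining 39 packets each add one t_tx.
Total = (3+40-1)·t_tx + 3·t_prop = 42·2.05128 + 3·0.13 = 86.54 μs.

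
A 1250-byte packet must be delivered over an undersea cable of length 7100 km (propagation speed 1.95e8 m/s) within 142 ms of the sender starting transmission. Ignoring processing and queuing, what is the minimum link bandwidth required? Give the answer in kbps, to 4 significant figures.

94.71 kbps

L = 10000 bits.
Propagation delay = 7100000 / 195000000 = 36.4103 ms.
Transmission budget = 142 − 36.4103 = 105.59 ms.
R ≥ L / t_tx = 10000 bits / 0.10559 s = 94.71 kbps.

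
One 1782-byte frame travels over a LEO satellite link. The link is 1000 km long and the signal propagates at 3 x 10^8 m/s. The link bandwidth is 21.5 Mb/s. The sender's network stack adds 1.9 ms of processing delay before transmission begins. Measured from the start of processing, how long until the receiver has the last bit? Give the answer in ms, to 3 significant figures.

5.90 ms

L = 1782 × 8 = 14256 bits.
Transmission delay = L/R = 14256 / 21500000 = 0.66307 ms.
Propagation delay = d/s = 1000000 m / 300000000 m/s = 3.33333 ms.
Plus processing delay 1.9 ms = 1.9 ms.
Total = 5.90 ms.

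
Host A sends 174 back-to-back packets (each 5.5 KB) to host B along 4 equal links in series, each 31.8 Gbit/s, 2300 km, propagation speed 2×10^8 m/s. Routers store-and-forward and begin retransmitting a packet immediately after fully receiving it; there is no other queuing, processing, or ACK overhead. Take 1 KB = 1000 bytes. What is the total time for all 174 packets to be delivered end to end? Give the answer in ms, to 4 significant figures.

46.24 ms

Per-hop transmission t_tx = L/R = 44000/31800000000 = 0.00138365 ms.
Per-hop propagation t_prop = 2300000/200000000 = 11.5 ms.
Pipeline fill: first packet needs 4·t_tx to clear all hops; remaining 173 packets each add one t_tx.
Total = (4+174-1)·t_tx + 4·t_prop = 177·0.00138365 + 4·11.5 = 46.24 ms.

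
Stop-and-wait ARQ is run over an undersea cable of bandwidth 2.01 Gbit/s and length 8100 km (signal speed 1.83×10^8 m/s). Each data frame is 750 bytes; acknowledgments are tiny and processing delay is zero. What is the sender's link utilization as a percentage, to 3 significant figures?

0.00337 %

t_tx = L/R = 6000/2.01e+09 = 2.98507e-06 s.
t_prop = 8100000/183000000 = 0.0442623 s; RTT = 0.0885246 s.
Cycle = t_tx + RTT = 0.0885276 s.
Utilization = t_tx / cycle = 2.98507e-06/0.0885276 = 0.00337 %.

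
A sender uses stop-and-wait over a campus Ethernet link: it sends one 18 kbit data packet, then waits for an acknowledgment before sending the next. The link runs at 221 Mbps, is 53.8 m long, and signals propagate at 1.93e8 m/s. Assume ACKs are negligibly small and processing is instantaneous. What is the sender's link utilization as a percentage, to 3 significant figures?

99.3 %

t_tx = L/R = 18000/221000000 = 8.1448e-05 s.
t_prop = 53.8/193000000 = 2.78756e-07 s; RTT = 5.57513e-07 s.
Cycle = t_tx + RTT = 8.20055e-05 s.
Utilization = t_tx / cycle = 8.1448e-05/8.20055e-05 = 99.3 %.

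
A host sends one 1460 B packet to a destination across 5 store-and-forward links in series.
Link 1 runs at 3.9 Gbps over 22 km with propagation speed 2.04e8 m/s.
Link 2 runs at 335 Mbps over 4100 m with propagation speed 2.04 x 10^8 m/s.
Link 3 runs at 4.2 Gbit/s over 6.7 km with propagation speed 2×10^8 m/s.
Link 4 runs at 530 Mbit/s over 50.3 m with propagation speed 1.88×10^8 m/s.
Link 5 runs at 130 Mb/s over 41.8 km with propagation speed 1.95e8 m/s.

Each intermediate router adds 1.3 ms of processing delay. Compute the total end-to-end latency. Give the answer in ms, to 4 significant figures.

5.729 ms

L = 1460 × 8 = 11680 bits.
Transmission delays (L/R per hop): 0.00299487, 0.0348657, 0.00278095, 0.0220377, 0.0898462 ms; sum = 0.152525 ms.
Propagation delays (d/s per hop): 0.107843, 0.020098, 0.0335, 0.000267553, 0.214359 ms; sum = 0.376068 ms.
Processing at 4 router(s): 4 × 1.3 ms = 5.2 ms.
End-to-end = 5.729 ms.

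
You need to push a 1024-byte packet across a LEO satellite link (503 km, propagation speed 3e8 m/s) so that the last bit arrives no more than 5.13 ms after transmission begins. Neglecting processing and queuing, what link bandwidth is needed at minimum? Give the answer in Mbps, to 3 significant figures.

2.37 Mbps

L = 8192 bits.
Propagation delay = 503000 / 300000000 = 1.67667 ms.
Transmission budget = 5.13 − 1.67667 = 3.45333 ms.
R ≥ L / t_tx = 8192 bits / 0.00345333 s = 2.37 Mbps.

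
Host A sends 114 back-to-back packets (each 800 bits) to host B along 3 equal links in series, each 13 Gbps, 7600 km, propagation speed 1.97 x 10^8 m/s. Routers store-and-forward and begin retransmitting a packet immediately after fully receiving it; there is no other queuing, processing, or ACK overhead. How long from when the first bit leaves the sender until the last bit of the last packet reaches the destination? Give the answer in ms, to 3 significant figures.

Per-hop transmission t_tx = L/R = 800/13000000000 = 6.15385e-05 ms.
Per-hop propagation t_prop = 7600000/197000000 = 38.5787 ms.
Pipeline fill: first packet needs 3·t_tx to clear all hops; remaining 113 packets each add one t_tx.
Total = (3+114-1)·t_tx + 3·t_prop = 116·6.15385e-05 + 3·38.5787 = 116 ms.

116 ms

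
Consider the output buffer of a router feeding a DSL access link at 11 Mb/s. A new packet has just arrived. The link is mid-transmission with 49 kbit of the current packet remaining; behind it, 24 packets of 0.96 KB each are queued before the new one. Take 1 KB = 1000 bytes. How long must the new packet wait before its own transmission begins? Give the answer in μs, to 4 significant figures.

21210 μs

Each queued packet: L/R = 7680/11000000 = 698.182 μs.
24 queued → 16756.4 μs.
Plus remaining 49000 bits of current packet: 4454.55 μs.
Queuing delay = 21210 μs.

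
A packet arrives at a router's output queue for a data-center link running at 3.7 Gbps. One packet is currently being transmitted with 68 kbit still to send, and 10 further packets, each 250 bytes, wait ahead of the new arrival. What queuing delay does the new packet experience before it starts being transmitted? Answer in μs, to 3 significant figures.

Each queued packet: L/R = 2000/3700000000 = 0.540541 μs.
10 queued → 5.40541 μs.
Plus remaining 68000 bits of current packet: 18.3784 μs.
Queuing delay = 23.8 μs.

23.8 μs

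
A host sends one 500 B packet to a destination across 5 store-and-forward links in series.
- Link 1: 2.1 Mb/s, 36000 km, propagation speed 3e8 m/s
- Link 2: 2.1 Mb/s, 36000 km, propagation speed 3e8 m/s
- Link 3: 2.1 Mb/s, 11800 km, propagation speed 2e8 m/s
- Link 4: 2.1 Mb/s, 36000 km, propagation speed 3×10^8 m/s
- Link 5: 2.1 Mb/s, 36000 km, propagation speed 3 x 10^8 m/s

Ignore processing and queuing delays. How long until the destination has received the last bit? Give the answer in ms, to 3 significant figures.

L = 500 × 8 = 4000 bits.
Transmission delay per hop = L/R = 4000/2100000 = 1.90476 ms; 5 hops → 9.52381 ms.
Propagation delays (d/s per hop): 120, 120, 59, 120, 120 ms; sum = 539 ms.
End-to-end = 549 ms.

549 ms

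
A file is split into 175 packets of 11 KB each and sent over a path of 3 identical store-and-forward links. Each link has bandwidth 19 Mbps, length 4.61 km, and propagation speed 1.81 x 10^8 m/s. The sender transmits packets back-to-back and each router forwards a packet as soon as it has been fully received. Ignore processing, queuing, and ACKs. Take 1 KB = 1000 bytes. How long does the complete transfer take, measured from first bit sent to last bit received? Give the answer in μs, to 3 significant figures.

Per-hop transmission t_tx = L/R = 88000/19000000 = 4631.58 μs.
Per-hop propagation t_prop = 4610/181000000 = 25.4696 μs.
Pipeline fill: first packet needs 3·t_tx to clear all hops; remaining 174 packets each add one t_tx.
Total = (3+175-1)·t_tx + 3·t_prop = 177·4631.58 + 3·25.4696 = 820000 μs.

820000 μs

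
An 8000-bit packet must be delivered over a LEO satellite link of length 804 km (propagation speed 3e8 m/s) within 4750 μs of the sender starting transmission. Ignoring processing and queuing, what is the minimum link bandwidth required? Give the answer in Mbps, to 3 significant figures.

3.86 Mbps

Propagation delay = 804000 / 300000000 = 2680 μs.
Transmission budget = 4750 − 2680 = 2070 μs.
R ≥ L / t_tx = 8000 bits / 0.00207 s = 3.86 Mbps.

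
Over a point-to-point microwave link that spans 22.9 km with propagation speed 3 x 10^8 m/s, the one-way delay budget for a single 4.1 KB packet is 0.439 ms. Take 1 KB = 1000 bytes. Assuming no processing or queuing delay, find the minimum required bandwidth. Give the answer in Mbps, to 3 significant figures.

L = 32800 bits.
Propagation delay = 22900 / 300000000 = 0.0763333 ms.
Transmission budget = 0.439 − 0.0763333 = 0.362667 ms.
R ≥ L / t_tx = 32800 bits / 0.000362667 s = 90.4 Mbps.

90.4 Mbps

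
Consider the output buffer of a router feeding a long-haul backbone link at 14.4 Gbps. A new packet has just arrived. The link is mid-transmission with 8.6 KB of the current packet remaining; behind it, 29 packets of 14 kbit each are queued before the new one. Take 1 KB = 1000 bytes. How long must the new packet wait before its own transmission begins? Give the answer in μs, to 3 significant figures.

Each queued packet: L/R = 14000/14400000000 = 0.972222 μs.
29 queued → 28.1944 μs.
Plus remaining 68800 bits of current packet: 4.77778 μs.
Queuing delay = 33.0 μs.

33.0 μs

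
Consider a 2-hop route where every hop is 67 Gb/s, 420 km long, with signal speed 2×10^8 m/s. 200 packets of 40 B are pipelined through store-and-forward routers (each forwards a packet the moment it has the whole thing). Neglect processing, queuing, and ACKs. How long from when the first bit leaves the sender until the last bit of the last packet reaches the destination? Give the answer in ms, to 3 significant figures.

4.20 ms

Per-hop transmission t_tx = L/R = 320/67000000000 = 4.77612e-06 ms.
Per-hop propagation t_prop = 420000/200000000 = 2.1 ms.
Pipeline fill: first packet needs 2·t_tx to clear all hops; remaining 199 packets each add one t_tx.
Total = (2+200-1)·t_tx + 2·t_prop = 201·4.77612e-06 + 2·2.1 = 4.20 ms.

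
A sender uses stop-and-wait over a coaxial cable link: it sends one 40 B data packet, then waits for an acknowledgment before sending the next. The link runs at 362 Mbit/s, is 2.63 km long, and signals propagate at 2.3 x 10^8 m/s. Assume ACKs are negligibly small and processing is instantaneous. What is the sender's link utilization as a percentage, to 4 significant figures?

3.721 %

t_tx = L/R = 320/362000000 = 8.83978e-07 s.
t_prop = 2630/2.3e+08 = 1.14348e-05 s; RTT = 2.28696e-05 s.
Cycle = t_tx + RTT = 2.37535e-05 s.
Utilization = t_tx / cycle = 8.83978e-07/2.37535e-05 = 3.721 %.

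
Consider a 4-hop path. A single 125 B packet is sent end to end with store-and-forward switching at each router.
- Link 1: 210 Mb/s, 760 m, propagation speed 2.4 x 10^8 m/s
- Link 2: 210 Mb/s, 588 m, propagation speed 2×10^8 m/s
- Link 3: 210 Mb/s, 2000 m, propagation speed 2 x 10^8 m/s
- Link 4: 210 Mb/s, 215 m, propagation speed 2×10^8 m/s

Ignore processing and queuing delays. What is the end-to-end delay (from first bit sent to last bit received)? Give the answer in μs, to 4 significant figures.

36.23 μs

L = 125 × 8 = 1000 bits.
Transmission delay per hop = L/R = 1000/210000000 = 4.7619 μs; 4 hops → 19.0476 μs.
Propagation delays (d/s per hop): 3.16667, 2.94, 10, 1.075 μs; sum = 17.1817 μs.
End-to-end = 36.23 μs.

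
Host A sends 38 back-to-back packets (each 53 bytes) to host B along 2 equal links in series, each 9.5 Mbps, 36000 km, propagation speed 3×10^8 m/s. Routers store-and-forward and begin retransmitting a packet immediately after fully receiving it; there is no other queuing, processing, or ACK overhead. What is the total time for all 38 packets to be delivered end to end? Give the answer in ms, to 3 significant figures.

Per-hop transmission t_tx = L/R = 424/9500000 = 0.0446316 ms.
Per-hop propagation t_prop = 36000000/300000000 = 120 ms.
Pipeline fill: first packet needs 2·t_tx to clear all hops; remaining 37 packets each add one t_tx.
Total = (2+38-1)·t_tx + 2·t_prop = 39·0.0446316 + 2·120 = 242 ms.

242 ms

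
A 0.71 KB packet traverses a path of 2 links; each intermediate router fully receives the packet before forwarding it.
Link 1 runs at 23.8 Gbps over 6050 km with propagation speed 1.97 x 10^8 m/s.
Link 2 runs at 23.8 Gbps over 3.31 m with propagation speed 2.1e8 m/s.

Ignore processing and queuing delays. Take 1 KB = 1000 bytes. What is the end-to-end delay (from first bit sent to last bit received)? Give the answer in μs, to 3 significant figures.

L = 5680 bits.
Transmission delay per hop = L/R = 5680/23800000000 = 0.238655 μs; 2 hops → 0.477311 μs.
Propagation delays (d/s per hop): 30710.7, 0.0157619 μs; sum = 30710.7 μs.
End-to-end = 30700 μs.

30700 μs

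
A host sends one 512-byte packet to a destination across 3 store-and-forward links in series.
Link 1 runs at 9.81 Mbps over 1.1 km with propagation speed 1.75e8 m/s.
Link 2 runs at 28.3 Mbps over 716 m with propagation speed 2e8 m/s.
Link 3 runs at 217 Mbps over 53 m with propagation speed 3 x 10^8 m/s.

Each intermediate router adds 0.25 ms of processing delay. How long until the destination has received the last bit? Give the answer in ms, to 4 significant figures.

1.091 ms

L = 512 × 8 = 4096 bits.
Transmission delays (L/R per hop): 0.417533, 0.144735, 0.0188756 ms; sum = 0.581144 ms.
Propagation delays (d/s per hop): 0.00628571, 0.00358, 0.000176667 ms; sum = 0.0100424 ms.
Processing at 2 router(s): 2 × 0.25 ms = 0.5 ms.
End-to-end = 1.091 ms.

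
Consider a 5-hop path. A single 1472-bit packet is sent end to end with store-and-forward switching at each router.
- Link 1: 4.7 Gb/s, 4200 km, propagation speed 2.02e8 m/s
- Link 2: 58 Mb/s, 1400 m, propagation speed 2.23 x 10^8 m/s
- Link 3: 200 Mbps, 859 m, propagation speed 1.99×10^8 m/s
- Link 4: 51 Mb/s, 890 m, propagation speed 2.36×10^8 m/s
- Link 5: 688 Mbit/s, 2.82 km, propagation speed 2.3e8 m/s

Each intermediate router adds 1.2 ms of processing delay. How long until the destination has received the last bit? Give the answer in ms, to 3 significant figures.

25.7 ms

Transmission delays (L/R per hop): 0.000313191, 0.0253793, 0.00736, 0.0288627, 0.00213953 ms; sum = 0.0640548 ms.
Propagation delays (d/s per hop): 20.7921, 0.00627803, 0.00431658, 0.00377119, 0.0122609 ms; sum = 20.8187 ms.
Processing at 4 router(s): 4 × 1.2 ms = 4.8 ms.
End-to-end = 25.7 ms.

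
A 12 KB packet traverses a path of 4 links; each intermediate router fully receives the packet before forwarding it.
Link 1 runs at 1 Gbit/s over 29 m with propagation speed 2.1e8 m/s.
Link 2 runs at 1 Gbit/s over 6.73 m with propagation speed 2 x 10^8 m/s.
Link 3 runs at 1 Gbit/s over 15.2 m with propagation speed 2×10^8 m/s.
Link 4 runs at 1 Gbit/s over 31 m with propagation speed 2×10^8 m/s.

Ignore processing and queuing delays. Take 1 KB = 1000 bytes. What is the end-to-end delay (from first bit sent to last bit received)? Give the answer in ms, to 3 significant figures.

L = 96000 bits.
Transmission delay per hop = L/R = 96000/1000000000 = 0.096 ms; 4 hops → 0.384 ms.
Propagation delays (d/s per hop): 0.000138095, 3.365e-05, 7.6e-05, 0.000155 ms; sum = 0.000402745 ms.
End-to-end = 0.384 ms.

0.384 ms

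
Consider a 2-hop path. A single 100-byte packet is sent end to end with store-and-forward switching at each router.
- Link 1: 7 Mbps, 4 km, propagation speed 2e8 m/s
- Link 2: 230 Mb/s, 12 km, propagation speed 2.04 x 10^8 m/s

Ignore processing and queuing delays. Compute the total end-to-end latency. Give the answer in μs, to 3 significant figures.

197 μs

L = 100 × 8 = 800 bits.
Transmission delays (L/R per hop): 114.286, 3.47826 μs; sum = 117.764 μs.
Propagation delays (d/s per hop): 20, 58.8235 μs; sum = 78.8235 μs.
End-to-end = 197 μs.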